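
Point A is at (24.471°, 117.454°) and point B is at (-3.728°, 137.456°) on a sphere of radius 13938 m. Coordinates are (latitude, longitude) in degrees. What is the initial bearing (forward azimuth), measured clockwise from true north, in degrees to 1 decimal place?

With φ₁ = 0.4271, φ₂ = -0.0651, Δλ = 0.3491 rad, the forward-azimuth formula gives
θ = atan2( sin Δλ cos φ₂ , cos φ₁ sin φ₂ − sin φ₁ cos φ₂ cos Δλ ) = atan2(0.3413, -0.4476) = 142.67°.
So the initial bearing is 142.7°.

142.7°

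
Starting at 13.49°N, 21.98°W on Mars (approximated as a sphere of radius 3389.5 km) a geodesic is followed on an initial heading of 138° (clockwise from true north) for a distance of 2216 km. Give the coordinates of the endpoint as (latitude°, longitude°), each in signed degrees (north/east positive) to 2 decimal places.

-14.73°, 2.91°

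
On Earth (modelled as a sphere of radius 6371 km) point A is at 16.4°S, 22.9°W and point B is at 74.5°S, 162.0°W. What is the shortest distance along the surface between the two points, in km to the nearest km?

9508 km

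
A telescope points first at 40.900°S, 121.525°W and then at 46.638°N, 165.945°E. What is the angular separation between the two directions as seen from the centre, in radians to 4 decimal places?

1.8968 rad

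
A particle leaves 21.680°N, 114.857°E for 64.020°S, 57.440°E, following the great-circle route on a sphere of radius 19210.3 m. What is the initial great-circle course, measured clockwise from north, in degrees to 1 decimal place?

With φ₁ = 0.3784, φ₂ = -1.1174, Δλ = -1.0021 rad, the forward-azimuth formula gives
θ = atan2( sin Δλ cos φ₂ , cos φ₁ sin φ₂ − sin φ₁ cos φ₂ cos Δλ ) = atan2(-0.3691, -0.9225) = -158.19°.
Adding 360° brings this into [0°, 360°): 201.8°.

201.8°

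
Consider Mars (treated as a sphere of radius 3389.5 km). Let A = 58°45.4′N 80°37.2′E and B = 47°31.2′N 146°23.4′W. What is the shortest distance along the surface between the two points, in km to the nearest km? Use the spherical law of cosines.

With latitudes φ₁ = 58.757°, φ₂ = 47.520° and longitude difference Δλ = 132.990°:
cos c = sin φ₁ sin φ₂ + cos φ₁ cos φ₂ cos Δλ = (0.8550)(0.7375) + (0.5187)(0.6753)(-0.6819) = 0.39171,
so c = arccos(0.39171) = 1.16831 rad.
Distance = R·c = 3389.5 × 1.1683 ≈ 3960 km.

3960 km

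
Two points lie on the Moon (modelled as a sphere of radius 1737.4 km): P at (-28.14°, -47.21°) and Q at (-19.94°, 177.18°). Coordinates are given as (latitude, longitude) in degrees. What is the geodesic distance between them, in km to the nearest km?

3504 km

Let φ₁ = -0.4911 rad, φ₂ = -0.3480 rad, and Δλ = -2.3668 rad.
Haversine: a = sin²(Δφ/2) + cos φ₁ cos φ₂ sin²(Δλ/2) = 0.0051 + (0.8818)(0.9401)(0.8573) = 0.71576.
Central angle c = 2·arcsin(√a) = 2.01696 rad.
Distance = R·c = 1737.4 × 2.0170 ≈ 3504 km.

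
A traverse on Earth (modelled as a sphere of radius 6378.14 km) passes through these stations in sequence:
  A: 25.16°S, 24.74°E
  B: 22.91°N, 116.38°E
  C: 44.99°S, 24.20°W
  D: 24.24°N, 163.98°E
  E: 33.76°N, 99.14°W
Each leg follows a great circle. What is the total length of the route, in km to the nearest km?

Leg A→B: central angle 1.7613 rad, distance 11233.9 km.
Leg B→C: central angle 2.4630 rad, distance 15709.4 km.
Leg C→D: central angle 2.7613 rad, distance 17612.3 km.
Leg D→E: central angle 1.4330 rad, distance 9140.0 km.
Total: 11233.9 + 15709.4 + 17612.3 + 9140.0 ≈ 53696 km.

53696 km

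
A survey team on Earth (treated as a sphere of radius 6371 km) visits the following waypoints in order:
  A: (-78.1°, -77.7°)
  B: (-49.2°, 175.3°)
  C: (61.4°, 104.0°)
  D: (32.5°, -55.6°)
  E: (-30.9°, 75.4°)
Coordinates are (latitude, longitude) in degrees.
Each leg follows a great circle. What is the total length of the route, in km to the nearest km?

43713 km

Leg A→B: central angle 0.7935 rad, distance 5055.6 km.
Leg B→C: central angle 2.1704 rad, distance 13827.8 km.
Leg C→D: central angle 1.4773 rad, distance 9412.0 km.
Leg D→E: central angle 2.4199 rad, distance 15417.3 km.
Total: 5055.6 + 13827.8 + 9412.0 + 15417.3 ≈ 43713 km.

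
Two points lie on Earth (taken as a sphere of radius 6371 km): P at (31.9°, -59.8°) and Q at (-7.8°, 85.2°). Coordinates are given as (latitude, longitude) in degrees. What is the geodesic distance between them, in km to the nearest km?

In radians: φ₁ = 0.5568, φ₂ = -0.1361, Δλ = 145.000° = 2.5307 rad.
cos c = sin φ₁ sin φ₂ + cos φ₁ cos φ₂ cos Δλ = (0.5284)(-0.1357) + (0.8490)(0.9907)(-0.8192) = -0.76072,
so c = arccos(-0.76072) = 2.43522 rad.
Distance = R·c = 6371 × 2.4352 ≈ 15515 km.

15515 km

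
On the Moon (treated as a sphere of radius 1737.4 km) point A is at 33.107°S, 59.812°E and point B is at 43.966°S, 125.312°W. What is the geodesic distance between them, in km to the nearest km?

3117 km

With latitudes φ₁ = -33.107°, φ₂ = -43.966° and longitude difference Δλ = 174.876°:
cos c = sin φ₁ sin φ₂ + cos φ₁ cos φ₂ cos Δλ = (-0.5462)(-0.6942) + (0.8377)(0.7198)(-0.9960) = -0.22130,
so c = arccos(-0.22130) = 1.79394 rad.
Distance = R·c = 1737.4 × 1.7939 ≈ 3117 km.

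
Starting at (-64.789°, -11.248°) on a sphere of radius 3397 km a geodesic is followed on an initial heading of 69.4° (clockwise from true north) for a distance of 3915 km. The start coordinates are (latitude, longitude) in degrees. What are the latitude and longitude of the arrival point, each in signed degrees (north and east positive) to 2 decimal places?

Angular distance δ = d/R = 3915/3397 = 1.15249 rad; initial bearing θ = 1.2113 rad.
sin φ₂ = sin φ₁ cos δ + cos φ₁ sin δ cos θ = (-0.9047)(0.4062) + (0.4260)(0.9138)(0.3518) = -0.2306, so φ₂ = -13.33°.
Δλ = atan2(sin θ sin δ cos φ₁, cos δ − sin φ₁ sin φ₂) = atan2(0.3643, 0.1976) = 61.526°.
λ₂ = -11.248° + 61.526° = 50.28°.

-13.33°, 50.28°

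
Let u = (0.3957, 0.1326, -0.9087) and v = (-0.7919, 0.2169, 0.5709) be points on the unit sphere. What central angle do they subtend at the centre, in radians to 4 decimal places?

u·v = -0.8034; |u| = 0.9999, |v| = 1.0000.
cos θ = (u·v)/(|u||v|) = -0.8034, so θ = 2.5037 rad.

2.5037 rad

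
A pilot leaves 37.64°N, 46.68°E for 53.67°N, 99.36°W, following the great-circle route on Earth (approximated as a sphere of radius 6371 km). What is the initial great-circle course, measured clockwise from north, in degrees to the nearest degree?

Δλ = -146.040° = -2.5489 rad.
y = sin Δλ · cos φ₂ = (-0.5586)(0.5924) = -0.3309
x = cos φ₁ sin φ₂ − sin φ₁ cos φ₂ cos Δλ = (0.7919)(0.8056) − (0.6107)(0.5924)(-0.8294) = 0.9380
θ = atan2(y, x) = -19.43°; adding 360° gives 341°.

341°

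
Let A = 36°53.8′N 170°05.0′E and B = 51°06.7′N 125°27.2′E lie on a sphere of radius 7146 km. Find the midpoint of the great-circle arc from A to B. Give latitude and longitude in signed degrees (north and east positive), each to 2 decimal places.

46.20°, 150.60°

The central angle between A and B is δ = 0.6013 rad.
With f = 0.5, the slerp weights are sin((1−f)δ)/sin δ = 0.5235 and sin(fδ)/sin δ = 0.5235.
Weighted sum of the unit vectors: (0.5235)·(-0.7878,0.1377,0.6004) + (0.5235)·(-0.3642,0.5114,0.7784) = (-0.6030, 0.3398, 0.7217).
Converting back: φ = atan2(z, √(x²+y²)) = 46.20°, λ = atan2(y, x) = 150.60°.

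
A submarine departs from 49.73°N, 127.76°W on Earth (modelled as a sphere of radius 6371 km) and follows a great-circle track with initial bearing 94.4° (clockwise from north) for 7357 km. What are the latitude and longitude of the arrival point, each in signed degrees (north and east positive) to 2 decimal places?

15.25°, -56.80°

Angular distance δ = d/R = 7357/6371 = 1.15476 rad; initial bearing θ = 1.6476 rad.
sin φ₂ = sin φ₁ cos δ + cos φ₁ sin δ cos θ = (0.7630)(0.4041) + (0.6464)(0.9147)(-0.0767) = 0.2630, so φ₂ = 15.25°.
Δλ = atan2(sin θ sin δ cos φ₁, cos δ − sin φ₁ sin φ₂) = atan2(0.5895, 0.2035) = 70.958°.
λ₂ = -127.760° + 70.958° = -56.80°.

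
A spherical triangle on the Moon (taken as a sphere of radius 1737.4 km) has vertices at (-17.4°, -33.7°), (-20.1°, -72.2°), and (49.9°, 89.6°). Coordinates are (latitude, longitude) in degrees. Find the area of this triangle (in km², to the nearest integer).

3945965 km²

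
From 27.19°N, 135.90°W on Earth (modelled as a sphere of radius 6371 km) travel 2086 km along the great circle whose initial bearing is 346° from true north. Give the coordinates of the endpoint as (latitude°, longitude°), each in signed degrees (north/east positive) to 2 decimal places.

45.25°, -142.25°

Angular distance δ = d/R = 2086/6371 = 0.32742 rad; initial bearing θ = 6.0388 rad.
sin φ₂ = sin φ₁ cos δ + cos φ₁ sin δ cos θ = (0.4569)(0.9469) + (0.8895)(0.3216)(0.9703) = 0.7102, so φ₂ = 45.25°.
Δλ = atan2(sin θ sin δ cos φ₁, cos δ − sin φ₁ sin φ₂) = atan2(-0.0692, 0.6223) = -6.345°.
λ₂ = -135.900° − 6.345° = -142.25°.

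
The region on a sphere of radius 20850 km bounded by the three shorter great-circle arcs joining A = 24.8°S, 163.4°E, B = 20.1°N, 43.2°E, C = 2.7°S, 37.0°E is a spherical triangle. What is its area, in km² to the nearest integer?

Side lengths (central angles): a = 0.4119, b = 2.1157, c = 2.1809 rad; semiperimeter s = 2.3542.
By l'Huilier's theorem, tan(E/4) = √[tan(s/2) tan((s−a)/2) tan((s−b)/2) tan((s−c)/2)], giving spherical excess E = 0.7568 rad.
Area = E·R² = 0.7568 × (20850)² ≈ 329004921 km².

329004921 km²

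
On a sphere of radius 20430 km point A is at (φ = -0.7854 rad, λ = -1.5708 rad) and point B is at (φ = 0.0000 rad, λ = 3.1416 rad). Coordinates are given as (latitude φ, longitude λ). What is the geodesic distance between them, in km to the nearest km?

Let φ₁ = -0.7854 rad, φ₂ = 0.0000 rad, and Δλ = -1.5708 rad.
cos c = sin φ₁ sin φ₂ + cos φ₁ cos φ₂ cos Δλ = (-0.7071)(0.0000) + (0.7071)(1.0000)(0.0000) = 0.00001,
so c = arccos(0.00001) = 1.57079 rad.
Distance = R·c = 20430 × 1.5708 ≈ 32091 km.

32091 km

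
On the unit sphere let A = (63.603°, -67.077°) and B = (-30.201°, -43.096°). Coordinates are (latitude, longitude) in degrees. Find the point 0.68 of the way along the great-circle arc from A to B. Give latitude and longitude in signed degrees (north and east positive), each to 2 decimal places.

Central angle δ = 1.6705 rad. Interpolating on the sphere with fraction f = 0.68:
P = [sin((1−f)δ)·A + sin(fδ)·B] / sin δ = 0.5120·A + 0.9114·B in Cartesian coordinates,
giving P = (0.6639, -0.7478, 0.0001), i.e. latitude 0.01°, longitude -48.40°.

0.01°, -48.40°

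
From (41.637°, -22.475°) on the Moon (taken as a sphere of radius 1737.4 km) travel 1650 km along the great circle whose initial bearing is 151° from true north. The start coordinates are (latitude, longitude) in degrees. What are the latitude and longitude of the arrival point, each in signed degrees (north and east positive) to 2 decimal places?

-8.33°, 1.01°

Angular distance δ = d/R = 1650/1737.4 = 0.94969 rad; initial bearing θ = 2.6354 rad.
sin φ₂ = sin φ₁ cos δ + cos φ₁ sin δ cos θ = (0.6644)(0.5819) + (0.7474)(0.8132)(-0.8746) = -0.1449, so φ₂ = -8.33°.
Δλ = atan2(sin θ sin δ cos φ₁, cos δ − sin φ₁ sin φ₂) = atan2(0.2947, 0.6782) = 23.483°.
λ₂ = -22.475° + 23.483° = 1.01°.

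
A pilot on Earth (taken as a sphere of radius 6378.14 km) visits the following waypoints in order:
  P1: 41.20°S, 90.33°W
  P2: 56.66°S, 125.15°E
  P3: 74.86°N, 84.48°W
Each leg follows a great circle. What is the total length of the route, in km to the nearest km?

Leg P1→P2: central angle 1.3556 rad, distance 8646.2 km.
Leg P2→P3: central angle 2.7685 rad, distance 17657.8 km.
Total: 8646.2 + 17657.8 ≈ 26304 km.

26304 km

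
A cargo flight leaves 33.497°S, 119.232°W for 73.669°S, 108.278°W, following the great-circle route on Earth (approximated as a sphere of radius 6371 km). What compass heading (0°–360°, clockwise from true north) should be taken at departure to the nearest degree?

175°

With φ₁ = -0.5846, φ₂ = -1.2858, Δλ = 0.1912 rad, the forward-azimuth formula gives
θ = atan2( sin Δλ cos φ₂ , cos φ₁ sin φ₂ − sin φ₁ cos φ₂ cos Δλ ) = atan2(0.0534, -0.6479) = 175.29°.
So the initial bearing is 175°.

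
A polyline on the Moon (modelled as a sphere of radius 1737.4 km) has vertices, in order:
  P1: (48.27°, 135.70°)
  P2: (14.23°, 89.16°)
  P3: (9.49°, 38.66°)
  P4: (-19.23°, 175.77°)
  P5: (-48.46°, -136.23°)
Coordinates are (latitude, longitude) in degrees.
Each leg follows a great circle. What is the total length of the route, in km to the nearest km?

Leg P1→P2: central angle 0.8928 rad, distance 1551.1 km.
Leg P2→P3: central angle 0.8650 rad, distance 1502.8 km.
Leg P3→P4: central angle 2.3989 rad, distance 4167.8 km.
Leg P4→P5: central angle 0.8426 rad, distance 1464.0 km.
Total: 1551.1 + 1502.8 + 4167.8 + 1464.0 ≈ 8686 km.

8686 km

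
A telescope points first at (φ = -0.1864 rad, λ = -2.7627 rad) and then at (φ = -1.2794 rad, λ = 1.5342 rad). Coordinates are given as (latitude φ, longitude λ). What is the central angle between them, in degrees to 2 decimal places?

86.36°

Let φ₁ = -0.1864 rad, φ₂ = -1.2794 rad, and Δλ = -1.9863 rad.
cos c = sin φ₁ sin φ₂ + cos φ₁ cos φ₂ cos Δλ = (-0.1853)(-0.9578) + (0.9827)(0.2873)(-0.4036) = 0.06356,
so c = arccos(0.06356) = 1.50720 rad.
So the angular separation is 86.36°.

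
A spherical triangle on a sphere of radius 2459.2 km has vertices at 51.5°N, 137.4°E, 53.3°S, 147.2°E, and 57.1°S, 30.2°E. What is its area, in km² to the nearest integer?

Side lengths (central angles): a = 1.0171, b = 2.4296, c = 1.8347 rad; semiperimeter s = 2.6407.
By l'Huilier's theorem, tan(E/4) = √[tan(s/2) tan((s−a)/2) tan((s−b)/2) tan((s−c)/2)], giving spherical excess E = 1.6294 rad.
Area = E·R² = 1.6294 × (2459.2)² ≈ 9853836 km².

9853836 km²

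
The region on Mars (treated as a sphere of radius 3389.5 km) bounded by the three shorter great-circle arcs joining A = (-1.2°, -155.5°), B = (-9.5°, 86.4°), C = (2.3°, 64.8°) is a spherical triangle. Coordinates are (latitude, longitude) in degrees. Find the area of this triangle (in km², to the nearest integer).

4431317 km²

Side lengths (central angles): a = 0.4283, b = 2.4383, c = 2.0499 rad; semiperimeter s = 2.4583.
By l'Huilier's theorem, tan(E/4) = √[tan(s/2) tan((s−a)/2) tan((s−b)/2) tan((s−c)/2)], giving spherical excess E = 0.3857 rad.
Area = E·R² = 0.3857 × (3389.5)² ≈ 4431317 km².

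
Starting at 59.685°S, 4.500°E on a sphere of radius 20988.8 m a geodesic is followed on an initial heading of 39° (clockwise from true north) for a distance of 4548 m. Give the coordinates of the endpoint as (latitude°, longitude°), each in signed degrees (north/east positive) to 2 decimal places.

-49.35°, 16.49°

Angular distance δ = d/R = 4548/20988.8 = 0.21669 rad; initial bearing θ = 0.6807 rad.
sin φ₂ = sin φ₁ cos δ + cos φ₁ sin δ cos θ = (-0.8633)(0.9766) + (0.5048)(0.2150)(0.7771) = -0.7587, so φ₂ = -49.35°.
Δλ = atan2(sin θ sin δ cos φ₁, cos δ − sin φ₁ sin φ₂) = atan2(0.0683, 0.3216) = 11.988°.
λ₂ = 4.500° + 11.988° = 16.49°.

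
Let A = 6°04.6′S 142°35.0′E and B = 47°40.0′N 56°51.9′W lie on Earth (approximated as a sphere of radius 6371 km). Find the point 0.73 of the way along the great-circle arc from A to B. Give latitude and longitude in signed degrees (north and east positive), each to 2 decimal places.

Central angle δ = 2.3599 rad. Interpolating on the sphere with fraction f = 0.73:
P = [sin((1−f)δ)·A + sin(fδ)·B] / sin δ = 0.8445·A + 1.4031·B in Cartesian coordinates,
giving P = (-0.1504, -0.2810, 0.9478), i.e. latitude 71.41°, longitude -118.16°.

71.41°, -118.16°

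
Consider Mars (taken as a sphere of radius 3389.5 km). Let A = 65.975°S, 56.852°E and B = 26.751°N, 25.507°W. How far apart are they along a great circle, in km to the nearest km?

6583 km

Let φ₁ = -1.1515 rad, φ₂ = 0.4669 rad, and Δλ = -1.4374 rad.
cos c = sin φ₁ sin φ₂ + cos φ₁ cos φ₂ cos Δλ = (-0.9134)(0.4501) + (0.4071)(0.8930)(0.1330) = -0.36278,
so c = arccos(-0.36278) = 1.94204 rad.
Distance = R·c = 3389.5 × 1.9420 ≈ 6583 km.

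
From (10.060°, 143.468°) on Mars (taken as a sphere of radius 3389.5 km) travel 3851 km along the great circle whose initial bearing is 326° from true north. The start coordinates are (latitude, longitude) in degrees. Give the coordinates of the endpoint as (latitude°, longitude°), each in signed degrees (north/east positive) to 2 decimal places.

54.48°, 82.65°

Angular distance δ = d/R = 3851/3389.5 = 1.13616 rad; initial bearing θ = 5.6898 rad.
sin φ₂ = sin φ₁ cos δ + cos φ₁ sin δ cos θ = (0.1747)(0.4211) + (0.9846)(0.9070)(0.8290) = 0.8139, so φ₂ = 54.48°.
Δλ = atan2(sin θ sin δ cos φ₁, cos δ − sin φ₁ sin φ₂) = atan2(-0.4994, 0.2789) = -60.818°.
λ₂ = 143.468° − 60.818° = 82.65°.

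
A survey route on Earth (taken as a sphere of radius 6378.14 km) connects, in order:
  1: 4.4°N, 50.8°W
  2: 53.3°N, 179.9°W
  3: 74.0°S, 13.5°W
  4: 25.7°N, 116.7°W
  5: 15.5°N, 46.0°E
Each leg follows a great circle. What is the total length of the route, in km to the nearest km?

57957 km

Leg 1→2: central angle 1.8905 rad, distance 12057.9 km.
Leg 2→3: central angle 2.7675 rad, distance 17651.3 km.
Leg 3→4: central angle 2.0641 rad, distance 13165.4 km.
Leg 4→5: central angle 2.3648 rad, distance 15082.7 km.
Total: 12057.9 + 17651.3 + 13165.4 + 15082.7 ≈ 57957 km.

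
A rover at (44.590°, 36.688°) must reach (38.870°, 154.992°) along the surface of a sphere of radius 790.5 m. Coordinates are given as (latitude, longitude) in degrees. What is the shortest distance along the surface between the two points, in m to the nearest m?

1101 m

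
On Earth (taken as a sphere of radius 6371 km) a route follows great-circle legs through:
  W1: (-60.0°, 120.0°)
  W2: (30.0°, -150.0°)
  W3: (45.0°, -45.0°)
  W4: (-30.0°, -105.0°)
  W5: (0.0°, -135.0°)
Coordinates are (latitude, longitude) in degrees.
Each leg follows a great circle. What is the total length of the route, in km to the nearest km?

36531 km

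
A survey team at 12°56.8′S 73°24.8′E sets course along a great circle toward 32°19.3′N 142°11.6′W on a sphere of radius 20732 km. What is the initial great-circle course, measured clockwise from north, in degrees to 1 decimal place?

53.3°

Δλ = 144.393° = 2.5201 rad.
y = sin Δλ · cos φ₂ = (0.5822)(0.8451) = 0.4920
x = cos φ₁ sin φ₂ − sin φ₁ cos φ₂ cos Δλ = (0.9746)(0.5347) − (-0.2240)(0.8451)(-0.8130) = 0.3671
θ = atan2(y, x) = 53.27°, so the bearing is 53.3°.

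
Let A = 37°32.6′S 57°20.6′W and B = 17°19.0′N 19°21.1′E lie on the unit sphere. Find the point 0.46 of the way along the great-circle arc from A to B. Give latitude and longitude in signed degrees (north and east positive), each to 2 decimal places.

The central angle between A and B is δ = 1.5780 rad.
With f = 0.46, the slerp weights are sin((1−f)δ)/sin δ = 0.7527 and sin(fδ)/sin δ = 0.6638.
Weighted sum of the unit vectors: (0.7527)·(0.4278,-0.6676,-0.6094) + (0.6638)·(0.9007,0.3163,0.2977) = (0.9199, -0.2925, -0.2611).
Converting back: φ = atan2(z, √(x²+y²)) = -15.13°, λ = atan2(y, x) = -17.64°.

-15.13°, -17.64°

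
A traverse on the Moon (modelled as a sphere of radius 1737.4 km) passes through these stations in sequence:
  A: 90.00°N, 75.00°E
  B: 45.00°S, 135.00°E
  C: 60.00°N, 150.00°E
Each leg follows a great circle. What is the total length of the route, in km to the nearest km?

7299 km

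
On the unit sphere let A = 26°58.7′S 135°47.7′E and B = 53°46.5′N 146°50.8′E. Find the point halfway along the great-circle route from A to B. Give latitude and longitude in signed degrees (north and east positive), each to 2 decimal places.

13.46°, 140.20°

The central angle between A and B is δ = 1.4193 rad.
With f = 0.5, the slerp weights are sin((1−f)δ)/sin δ = 0.6591 and sin(fδ)/sin δ = 0.6591.
Weighted sum of the unit vectors: (0.6591)·(-0.6388,0.6214,-0.4537) + (0.6591)·(-0.4948,0.3232,0.8067) = (-0.7472, 0.6226, 0.2327).
Converting back: φ = atan2(z, √(x²+y²)) = 13.46°, λ = atan2(y, x) = 140.20°.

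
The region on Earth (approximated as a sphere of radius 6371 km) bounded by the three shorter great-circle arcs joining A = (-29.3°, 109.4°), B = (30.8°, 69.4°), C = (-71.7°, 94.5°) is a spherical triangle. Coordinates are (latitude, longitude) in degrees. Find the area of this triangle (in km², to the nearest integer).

19234393 km²

Side lengths (central angles): a = 1.8151, b = 0.7536, c = 1.2416 rad; semiperimeter s = 1.9052.
By l'Huilier's theorem, tan(E/4) = √[tan(s/2) tan((s−a)/2) tan((s−b)/2) tan((s−c)/2)], giving spherical excess E = 0.4739 rad.
Area = E·R² = 0.4739 × (6371)² ≈ 19234393 km².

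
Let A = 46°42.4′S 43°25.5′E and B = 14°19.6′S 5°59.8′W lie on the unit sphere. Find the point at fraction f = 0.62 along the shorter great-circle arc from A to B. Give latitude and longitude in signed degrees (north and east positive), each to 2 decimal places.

Central angle δ = 0.9118 rad. Interpolating on the sphere with fraction f = 0.62:
P = [sin((1−f)δ)·A + sin(fδ)·B] / sin δ = 0.4295·A + 0.6776·B in Cartesian coordinates,
giving P = (0.8668, 0.1339, -0.4803), i.e. latitude -28.71°, longitude 8.78°.

-28.71°, 8.78°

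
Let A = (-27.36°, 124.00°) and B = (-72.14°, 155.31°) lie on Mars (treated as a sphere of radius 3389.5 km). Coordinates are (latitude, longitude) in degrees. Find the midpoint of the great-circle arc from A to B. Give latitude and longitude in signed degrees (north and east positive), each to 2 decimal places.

Central angle δ = 0.8364 rad. Interpolating on the sphere with fraction f = 0.5:
P = [sin((1−f)δ)·A + sin(fδ)·B] / sin δ = 0.5472·A + 0.5472·B in Cartesian coordinates,
giving P = (-0.4242, 0.4730, -0.7722), i.e. latitude -50.56°, longitude 131.89°.

-50.56°, 131.89°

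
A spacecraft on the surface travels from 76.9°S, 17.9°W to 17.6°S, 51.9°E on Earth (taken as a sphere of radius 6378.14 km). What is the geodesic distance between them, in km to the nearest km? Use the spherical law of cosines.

Let φ₁ = -1.3422 rad, φ₂ = -0.3072 rad, and Δλ = 1.2182 rad.
cos c = sin φ₁ sin φ₂ + cos φ₁ cos φ₂ cos Δλ = (-0.9740)(-0.3024) + (0.2267)(0.9532)(0.3453) = 0.36910,
so c = arccos(0.36910) = 1.19276 rad.
Distance = R·c = 6378.14 × 1.1928 ≈ 7608 km.

7608 km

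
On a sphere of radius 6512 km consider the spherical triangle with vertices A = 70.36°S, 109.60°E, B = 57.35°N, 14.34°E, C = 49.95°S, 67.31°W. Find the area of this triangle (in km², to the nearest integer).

115281740 km²

Side lengths (central angles): a = 2.2070, b = 1.0414, c = 2.5143 rad; semiperimeter s = 2.8813.
By l'Huilier's theorem, tan(E/4) = √[tan(s/2) tan((s−a)/2) tan((s−b)/2) tan((s−c)/2)], giving spherical excess E = 2.7185 rad.
Area = E·R² = 2.7185 × (6512)² ≈ 115281740 km².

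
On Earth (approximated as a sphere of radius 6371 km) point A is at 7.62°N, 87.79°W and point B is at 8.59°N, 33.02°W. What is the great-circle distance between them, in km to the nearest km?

6025 km

With latitudes φ₁ = 7.620°, φ₂ = 8.590° and longitude difference Δλ = 54.770°:
cos c = sin φ₁ sin φ₂ + cos φ₁ cos φ₂ cos Δλ = (0.1326)(0.1494) + (0.9912)(0.9888)(0.5769) = 0.58516,
so c = arccos(0.58516) = 0.94572 rad.
Distance = R·c = 6371 × 0.9457 ≈ 6025 km.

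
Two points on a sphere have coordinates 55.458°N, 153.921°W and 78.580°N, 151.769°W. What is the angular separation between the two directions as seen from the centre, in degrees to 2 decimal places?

In radians: φ₁ = 0.9679, φ₂ = 1.3715, Δλ = 2.152° = 0.0376 rad.
cos c = sin φ₁ sin φ₂ + cos φ₁ cos φ₂ cos Δλ = (0.8237)(0.9802) + (0.5670)(0.1980)(0.9993) = 0.91959,
so c = arccos(0.91959) = 0.40376 rad.
So the angular separation is 23.13°.

23.13°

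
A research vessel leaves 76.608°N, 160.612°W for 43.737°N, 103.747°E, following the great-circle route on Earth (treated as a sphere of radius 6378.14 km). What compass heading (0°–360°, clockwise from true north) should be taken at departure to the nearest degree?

288°

Δλ = -95.641° = -1.6693 rad.
y = sin Δλ · cos φ₂ = (-0.9952)(0.7225) = -0.7190
x = cos φ₁ sin φ₂ − sin φ₁ cos φ₂ cos Δλ = (0.2316)(0.6913) − (0.9728)(0.7225)(-0.0983) = 0.2292
θ = atan2(y, x) = -72.32°; adding 360° gives 288°.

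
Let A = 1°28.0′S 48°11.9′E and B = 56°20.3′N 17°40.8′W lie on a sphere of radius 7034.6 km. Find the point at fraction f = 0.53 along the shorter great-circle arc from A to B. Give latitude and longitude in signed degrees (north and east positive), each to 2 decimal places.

33.16°, 24.09°

Central angle δ = 1.3642 rad. Interpolating on the sphere with fraction f = 0.53:
P = [sin((1−f)δ)·A + sin(fδ)·B] / sin δ = 0.6111·A + 0.6760·B in Cartesian coordinates,
giving P = (0.7642, 0.3416, 0.5470), i.e. latitude 33.16°, longitude 24.09°.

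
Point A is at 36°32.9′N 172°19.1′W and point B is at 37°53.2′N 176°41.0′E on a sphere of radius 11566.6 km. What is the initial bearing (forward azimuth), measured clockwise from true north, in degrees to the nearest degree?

282°

Δλ = -10.998° = -0.1920 rad.
y = sin Δλ · cos φ₂ = (-0.1908)(0.7892) = -0.1506
x = cos φ₁ sin φ₂ − sin φ₁ cos φ₂ cos Δλ = (0.8034)(0.6141) − (0.5955)(0.7892)(0.9816) = 0.0320
θ = atan2(y, x) = -78.01°; adding 360° gives 282°.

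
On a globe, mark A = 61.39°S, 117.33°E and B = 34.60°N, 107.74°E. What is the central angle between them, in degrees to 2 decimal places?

96.31°

With latitudes φ₁ = -61.390°, φ₂ = 34.600° and longitude difference Δλ = -9.590°:
Haversine: a = sin²(Δφ/2) + cos φ₁ cos φ₂ sin²(Δλ/2) = 0.5522 + (0.4788)(0.8231)(0.0070) = 0.55493.
Central angle c = 2·arcsin(√a) = 1.68088 rad.
So the angular separation is 96.31°.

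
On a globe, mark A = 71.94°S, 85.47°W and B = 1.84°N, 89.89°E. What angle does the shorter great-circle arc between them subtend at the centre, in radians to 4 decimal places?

Let φ₁ = -1.2556 rad, φ₂ = 0.0321 rad, and Δλ = 3.0606 rad.
Haversine: a = sin²(Δφ/2) + cos φ₁ cos φ₂ sin²(Δλ/2) = 0.3603 + (0.3100)(0.9995)(0.9984) = 0.66968.
Central angle c = 2·arcsin(√a) = 1.91704 rad.
So the angular separation is 1.9170 rad.

1.9170 rad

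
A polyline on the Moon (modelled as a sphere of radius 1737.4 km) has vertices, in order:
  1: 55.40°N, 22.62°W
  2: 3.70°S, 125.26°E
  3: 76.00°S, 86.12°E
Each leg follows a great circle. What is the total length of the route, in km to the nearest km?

5996 km

Leg 1→2: central angle 2.1330 rad, distance 3705.9 km.
Leg 2→3: central angle 1.3183 rad, distance 2290.3 km.
Total: 3705.9 + 2290.3 ≈ 5996 km.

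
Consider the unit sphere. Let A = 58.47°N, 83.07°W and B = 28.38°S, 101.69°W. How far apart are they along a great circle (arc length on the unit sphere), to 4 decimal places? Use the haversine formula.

In radians: φ₁ = 1.0205, φ₂ = -0.4953, Δλ = -18.620° = -0.3250 rad.
Haversine: a = sin²(Δφ/2) + cos φ₁ cos φ₂ sin²(Δλ/2) = 0.4725 + (0.5229)(0.8798)(0.0262) = 0.48457.
Central angle c = 2·arcsin(√a) = 1.53992 rad.
On the unit sphere the arc length equals the central angle: 1.5399.

1.5399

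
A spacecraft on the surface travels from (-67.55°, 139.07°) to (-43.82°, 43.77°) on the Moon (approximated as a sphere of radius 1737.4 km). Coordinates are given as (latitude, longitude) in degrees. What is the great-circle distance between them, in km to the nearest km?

1579 km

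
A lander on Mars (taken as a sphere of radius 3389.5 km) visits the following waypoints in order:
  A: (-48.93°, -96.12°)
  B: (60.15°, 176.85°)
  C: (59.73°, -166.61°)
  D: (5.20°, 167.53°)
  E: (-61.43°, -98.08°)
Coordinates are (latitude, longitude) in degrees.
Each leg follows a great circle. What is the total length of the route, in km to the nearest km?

17303 km

Leg A→B: central angle 2.2613 rad, distance 7664.8 km.
Leg B→C: central angle 0.1444 rad, distance 489.5 km.
Leg C→D: central angle 1.0122 rad, distance 3430.8 km.
Leg D→E: central angle 1.6871 rad, distance 5718.5 km.
Total: 7664.8 + 489.5 + 3430.8 + 5718.5 ≈ 17303 km.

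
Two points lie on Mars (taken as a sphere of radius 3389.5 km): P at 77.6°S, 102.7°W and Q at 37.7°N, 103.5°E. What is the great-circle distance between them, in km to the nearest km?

8197 km

In radians: φ₁ = -1.3544, φ₂ = 0.6580, Δλ = -153.800° = -2.6843 rad.
cos c = sin φ₁ sin φ₂ + cos φ₁ cos φ₂ cos Δλ = (-0.9767)(0.6115) + (0.2147)(0.7912)(-0.8973) = -0.74971,
so c = arccos(-0.74971) = 2.41842 rad.
Distance = R·c = 3389.5 × 2.4184 ≈ 8197 km.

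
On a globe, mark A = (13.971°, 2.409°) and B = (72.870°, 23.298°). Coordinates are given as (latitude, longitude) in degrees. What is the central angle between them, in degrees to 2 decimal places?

60.15°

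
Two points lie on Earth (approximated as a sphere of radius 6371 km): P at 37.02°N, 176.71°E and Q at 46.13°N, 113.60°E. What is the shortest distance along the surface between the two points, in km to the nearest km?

5206 km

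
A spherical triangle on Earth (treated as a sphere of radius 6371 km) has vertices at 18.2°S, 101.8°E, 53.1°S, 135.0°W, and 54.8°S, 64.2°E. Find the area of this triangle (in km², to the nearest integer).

Side lengths (central angles): a = 1.2381, b = 0.8106, c = 1.6334 rad; semiperimeter s = 1.8410.
By l'Huilier's theorem, tan(E/4) = √[tan(s/2) tan((s−a)/2) tan((s−b)/2) tan((s−c)/2)], giving spherical excess E = 0.6163 rad.
Area = E·R² = 0.6163 × (6371)² ≈ 25014518 km².

25014518 km²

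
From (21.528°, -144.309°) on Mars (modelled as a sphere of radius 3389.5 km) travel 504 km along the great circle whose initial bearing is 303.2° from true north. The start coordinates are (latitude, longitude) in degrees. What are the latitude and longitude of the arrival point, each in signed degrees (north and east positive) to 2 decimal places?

26.00°, -152.24°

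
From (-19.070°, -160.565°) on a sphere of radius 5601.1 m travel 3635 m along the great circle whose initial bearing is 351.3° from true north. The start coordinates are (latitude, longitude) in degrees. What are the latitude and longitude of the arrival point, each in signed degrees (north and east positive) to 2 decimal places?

Angular distance δ = d/R = 3635/5601.1 = 0.64898 rad; initial bearing θ = 6.1313 rad.
sin φ₂ = sin φ₁ cos δ + cos φ₁ sin δ cos θ = (-0.3267)(0.7967) + (0.9451)(0.6044)(0.9885) = 0.3043, so φ₂ = 17.72°.
Δλ = atan2(sin θ sin δ cos φ₁, cos δ − sin φ₁ sin φ₂) = atan2(-0.0864, 0.8961) = -5.507°.
λ₂ = -160.565° − 5.507° = -166.07°.

17.72°, -166.07°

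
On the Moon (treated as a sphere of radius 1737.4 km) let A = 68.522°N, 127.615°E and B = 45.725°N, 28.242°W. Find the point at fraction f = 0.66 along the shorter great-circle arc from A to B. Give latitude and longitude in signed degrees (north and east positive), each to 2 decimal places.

67.06°, -19.10°

The central angle between A and B is δ = 1.1229 rad.
With f = 0.66, the slerp weights are sin((1−f)δ)/sin δ = 0.4134 and sin(fδ)/sin δ = 0.7490.
Weighted sum of the unit vectors: (0.4134)·(-0.2235,0.2900,0.9306) + (0.7490)·(0.6150,-0.3303,0.7160) = (0.3683, -0.1275, 0.9209).
Converting back: φ = atan2(z, √(x²+y²)) = 67.06°, λ = atan2(y, x) = -19.10°.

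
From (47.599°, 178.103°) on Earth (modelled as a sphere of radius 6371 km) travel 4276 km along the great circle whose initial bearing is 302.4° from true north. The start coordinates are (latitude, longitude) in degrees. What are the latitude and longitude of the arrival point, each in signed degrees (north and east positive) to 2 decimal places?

Angular distance δ = d/R = 4276/6371 = 0.67117 rad; initial bearing θ = 5.2779 rad.
sin φ₂ = sin φ₁ cos δ + cos φ₁ sin δ cos θ = (0.7384)(0.7831) + (0.6743)(0.6219)(0.5358) = 0.8030, so φ₂ = 53.42°.
Δλ = atan2(sin θ sin δ cos φ₁, cos δ − sin φ₁ sin φ₂) = atan2(-0.3541, 0.1901) = -61.763°.
λ₂ = 178.103° − 61.763° = 116.34°.

53.42°, 116.34°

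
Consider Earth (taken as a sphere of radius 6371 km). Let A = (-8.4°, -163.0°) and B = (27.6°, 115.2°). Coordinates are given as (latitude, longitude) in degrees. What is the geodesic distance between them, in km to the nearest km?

9642 km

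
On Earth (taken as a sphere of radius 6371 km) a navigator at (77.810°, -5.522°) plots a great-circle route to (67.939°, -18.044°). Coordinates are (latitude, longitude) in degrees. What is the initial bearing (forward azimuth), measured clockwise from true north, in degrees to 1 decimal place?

Δλ = -12.522° = -0.2186 rad.
y = sin Δλ · cos φ₂ = (-0.2168)(0.3756) = -0.0814
x = cos φ₁ sin φ₂ − sin φ₁ cos φ₂ cos Δλ = (0.2112)(0.9268) − (0.9775)(0.3756)(0.9762) = -0.1627
θ = atan2(y, x) = -153.41°; adding 360° gives 206.6°.

206.6°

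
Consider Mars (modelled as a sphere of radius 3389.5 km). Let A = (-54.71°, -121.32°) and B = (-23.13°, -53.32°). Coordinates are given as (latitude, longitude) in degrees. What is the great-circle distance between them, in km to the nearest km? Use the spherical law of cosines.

With latitudes φ₁ = -54.710°, φ₂ = -23.130° and longitude difference Δλ = 68.000°:
cos c = sin φ₁ sin φ₂ + cos φ₁ cos φ₂ cos Δλ = (-0.8162)(-0.3928) + (0.5777)(0.9196)(0.3746) = 0.51965,
so c = arccos(0.51965) = 1.02435 rad.
Distance = R·c = 3389.5 × 1.0244 ≈ 3472 km.

3472 km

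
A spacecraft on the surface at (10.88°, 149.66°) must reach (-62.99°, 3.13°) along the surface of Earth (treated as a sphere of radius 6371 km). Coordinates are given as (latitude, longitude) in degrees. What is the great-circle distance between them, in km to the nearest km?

Let φ₁ = 0.1899 rad, φ₂ = -1.0994 rad, and Δλ = -2.5574 rad.
cos c = sin φ₁ sin φ₂ + cos φ₁ cos φ₂ cos Δλ = (0.1888)(-0.8909) + (0.9820)(0.4541)(-0.8342) = -0.54019,
so c = arccos(-0.54019) = 2.14146 rad.
Distance = R·c = 6371 × 2.1415 ≈ 13643 km.

13643 km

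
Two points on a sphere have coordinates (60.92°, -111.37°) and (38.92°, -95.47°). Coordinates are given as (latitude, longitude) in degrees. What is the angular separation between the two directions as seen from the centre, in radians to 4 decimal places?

0.4209 rad

In radians: φ₁ = 1.0633, φ₂ = 0.6793, Δλ = 15.900° = 0.2775 rad.
Haversine: a = sin²(Δφ/2) + cos φ₁ cos φ₂ sin²(Δλ/2) = 0.0364 + (0.4860)(0.7780)(0.0191) = 0.04364.
Central angle c = 2·arcsin(√a) = 0.42091 rad.
So the angular separation is 0.4209 rad.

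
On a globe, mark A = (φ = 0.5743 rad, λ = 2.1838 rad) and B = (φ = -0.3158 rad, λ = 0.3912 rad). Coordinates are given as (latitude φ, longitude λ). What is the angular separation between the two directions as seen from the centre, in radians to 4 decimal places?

Let φ₁ = 0.5743 rad, φ₂ = -0.3158 rad, and Δλ = -1.7926 rad.
Haversine: a = sin²(Δφ/2) + cos φ₁ cos φ₂ sin²(Δλ/2) = 0.1853 + (0.8396)(0.9505)(0.6100) = 0.67214.
Central angle c = 2·arcsin(√a) = 1.92227 rad.
So the angular separation is 1.9223 rad.

1.9223 rad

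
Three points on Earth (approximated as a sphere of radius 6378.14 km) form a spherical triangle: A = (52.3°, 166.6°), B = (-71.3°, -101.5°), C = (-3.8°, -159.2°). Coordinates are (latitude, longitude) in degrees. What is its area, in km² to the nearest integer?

Side lengths (central angles): a = 1.3349, b = 1.1015, c = 2.4279 rad; semiperimeter s = 2.4322.
By l'Huilier's theorem, tan(E/4) = √[tan(s/2) tan((s−a)/2) tan((s−b)/2) tan((s−c)/2)], giving spherical excess E = 0.2098 rad.
Area = E·R² = 0.2098 × (6378.14)² ≈ 8535979 km².

8535979 km²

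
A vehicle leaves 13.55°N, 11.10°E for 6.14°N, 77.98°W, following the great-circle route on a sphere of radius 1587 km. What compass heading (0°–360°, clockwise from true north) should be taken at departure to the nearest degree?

276°

Δλ = -89.080° = -1.5547 rad.
y = sin Δλ · cos φ₂ = (-0.9999)(0.9943) = -0.9941
x = cos φ₁ sin φ₂ − sin φ₁ cos φ₂ cos Δλ = (0.9722)(0.1070) − (0.2343)(0.9943)(0.0161) = 0.1002
θ = atan2(y, x) = -84.24°; adding 360° gives 276°.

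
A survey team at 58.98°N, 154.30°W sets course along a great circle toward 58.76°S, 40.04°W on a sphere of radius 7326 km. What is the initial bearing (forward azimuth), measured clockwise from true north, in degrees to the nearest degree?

Δλ = 114.260° = 1.9942 rad.
y = sin Δλ · cos φ₂ = (0.9117)(0.5186) = 0.4728
x = cos φ₁ sin φ₂ − sin φ₁ cos φ₂ cos Δλ = (0.5153)(-0.8550) − (0.8570)(0.5186)(-0.4109) = -0.2580
θ = atan2(y, x) = 118.62°, so the bearing is 119°.

119°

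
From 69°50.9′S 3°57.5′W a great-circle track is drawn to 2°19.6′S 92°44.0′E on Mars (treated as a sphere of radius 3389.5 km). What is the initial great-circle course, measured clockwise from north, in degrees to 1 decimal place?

Δλ = 96.692° = 1.6876 rad.
y = sin Δλ · cos φ₂ = (0.9932)(0.9992) = 0.9924
x = cos φ₁ sin φ₂ − sin φ₁ cos φ₂ cos Δλ = (0.3445)(-0.0406) − (-0.9388)(0.9992)(-0.1165) = -0.1233
θ = atan2(y, x) = 97.08°, so the bearing is 97.1°.

97.1°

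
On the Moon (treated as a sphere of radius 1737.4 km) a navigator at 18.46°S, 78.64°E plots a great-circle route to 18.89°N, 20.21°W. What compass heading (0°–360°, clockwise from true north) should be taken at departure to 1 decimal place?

Δλ = -98.850° = -1.7253 rad.
y = sin Δλ · cos φ₂ = (-0.9881)(0.9461) = -0.9349
x = cos φ₁ sin φ₂ − sin φ₁ cos φ₂ cos Δλ = (0.9485)(0.3238) − (-0.3166)(0.9461)(-0.1538) = 0.2610
θ = atan2(y, x) = -74.40°; adding 360° gives 285.6°.

285.6°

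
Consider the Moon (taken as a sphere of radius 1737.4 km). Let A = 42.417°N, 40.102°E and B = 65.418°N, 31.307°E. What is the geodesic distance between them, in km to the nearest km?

Let φ₁ = 0.7403 rad, φ₂ = 1.1418 rad, and Δλ = -0.1535 rad.
cos c = sin φ₁ sin φ₂ + cos φ₁ cos φ₂ cos Δλ = (0.6745)(0.9094) + (0.7383)(0.4160)(0.9882) = 0.91689,
so c = arccos(0.91689) = 0.41059 rad.
Distance = R·c = 1737.4 × 0.4106 ≈ 713 km.

713 km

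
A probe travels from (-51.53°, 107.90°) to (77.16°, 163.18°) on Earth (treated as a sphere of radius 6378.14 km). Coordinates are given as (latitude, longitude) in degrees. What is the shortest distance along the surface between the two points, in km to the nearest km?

Let φ₁ = -0.8994 rad, φ₂ = 1.3467 rad, and Δλ = 0.9648 rad.
cos c = sin φ₁ sin φ₂ + cos φ₁ cos φ₂ cos Δλ = (-0.7829)(0.9750) + (0.6221)(0.2222)(0.5696) = -0.68461,
so c = arccos(-0.68461) = 2.32487 rad.
Distance = R·c = 6378.14 × 2.3249 ≈ 14828 km.

14828 km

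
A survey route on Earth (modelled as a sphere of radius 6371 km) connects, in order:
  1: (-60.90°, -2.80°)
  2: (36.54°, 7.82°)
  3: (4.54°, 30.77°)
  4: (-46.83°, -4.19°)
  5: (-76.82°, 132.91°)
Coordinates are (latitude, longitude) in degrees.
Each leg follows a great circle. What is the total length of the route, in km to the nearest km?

27741 km

Leg 1→2: central angle 1.7074 rad, distance 10877.9 km.
Leg 2→3: central angle 0.6687 rad, distance 4260.0 km.
Leg 3→4: central angle 1.0458 rad, distance 6662.7 km.
Leg 4→5: central angle 0.9325 rad, distance 5940.9 km.
Total: 10877.9 + 4260.0 + 6662.7 + 5940.9 ≈ 27741 km.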